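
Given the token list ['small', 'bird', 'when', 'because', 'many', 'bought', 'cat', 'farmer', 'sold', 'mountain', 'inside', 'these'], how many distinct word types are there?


Listing all tokens and tracking unique types:
  Token 1: 'small' -> NEW (unique so far: 1)
  Token 2: 'bird' -> NEW (unique so far: 2)
  Token 3: 'when' -> NEW (unique so far: 3)
  Token 4: 'because' -> NEW (unique so far: 4)
  Token 5: 'many' -> NEW (unique so far: 5)
  Token 6: 'bought' -> NEW (unique so far: 6)
  Token 7: 'cat' -> NEW (unique so far: 7)
  Token 8: 'farmer' -> NEW (unique so far: 8)
  Token 9: 'sold' -> NEW (unique so far: 9)
  Token 10: 'mountain' -> NEW (unique so far: 10)
  Token 11: 'inside' -> NEW (unique so far: 11)
  Token 12: 'these' -> NEW (unique so far: 12)
Unique types: ('because', 'bird', 'bought', 'cat', 'farmer', 'inside', 'many', 'mountain', 'small', 'sold', 'these', 'when')
Vocabulary size: 12

12


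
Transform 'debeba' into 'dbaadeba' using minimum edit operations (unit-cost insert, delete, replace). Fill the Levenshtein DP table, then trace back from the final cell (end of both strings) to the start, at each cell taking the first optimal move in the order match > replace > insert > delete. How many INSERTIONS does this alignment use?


Edit distance = 4. Backtracking from cell (6, 8) with preference match > replace > insert > delete,
then listing the resulting alignment 'debeba' -> 'dbaadeba' left to right:
  Step 1: keep 'd'
  Step 2: insert 'b' [insertion #1]
  Step 3: insert 'a' [insertion #2]
  Step 4: replace e->a
  Step 5: replace b->d
  Step 6: keep 'e'
  Step 7: keep 'b'
  Step 8: keep 'a'
Total insertions: 2

2


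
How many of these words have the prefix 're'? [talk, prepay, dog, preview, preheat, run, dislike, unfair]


Checking each word for prefix 're':
  'talk' -> no (count: 0)
  'prepay' -> no (count: 0)
  'dog' -> no (count: 0)
  'preview' -> no (count: 0)
  'preheat' -> no (count: 0)
  'run' -> no (count: 0)
  'dislike' -> no (count: 0)
  'unfair' -> no (count: 0)
Total with prefix 're': 0

0


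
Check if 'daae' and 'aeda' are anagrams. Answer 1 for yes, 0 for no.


Sort characters of 'daae': 'aade'
Sort characters of 'aeda': 'aade'
Sorted forms match -> they ARE anagrams
Result: 1

1


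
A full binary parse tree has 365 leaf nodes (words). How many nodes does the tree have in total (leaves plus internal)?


Leaf nodes (terminals): 365
Internal nodes = n - 1 = 365 - 1 = 364
Total = leaves + internal = 365 + 364 = 729

729


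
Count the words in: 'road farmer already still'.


Counting words by splitting on spaces:
  Word 1: 'road'
  Word 2: 'farmer'
  Word 3: 'already'
  Word 4: 'still'
Total words: 4

4


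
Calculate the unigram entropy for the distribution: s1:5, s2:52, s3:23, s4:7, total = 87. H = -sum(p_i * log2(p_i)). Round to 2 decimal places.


Computing entropy H = -sum(p_i * log2(p_i)):
  s1: p = 5/87 = 0.0575, -p*log2(p) = 0.2368
  s2: p = 52/87 = 0.5977, -p*log2(p) = 0.4438
  s3: p = 23/87 = 0.2644, -p*log2(p) = 0.5074
  s4: p = 7/87 = 0.0805, -p*log2(p) = 0.2925
H = sum of terms = 1.4805
Rounded to 2 decimals: 1.48

1.48


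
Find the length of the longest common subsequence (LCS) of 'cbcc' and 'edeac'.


DP table for LCS of 'cbcc' and 'edeac':
       e  d  e  a  c
    0  0  0  0  0  0
  c 0  0  0  0  0  1
  b 0  0  0  0  0  1
  c 0  0  0  0  0  1
  c 0  0  0  0  0  1
LCS: 'c'
LCS length = 1

1


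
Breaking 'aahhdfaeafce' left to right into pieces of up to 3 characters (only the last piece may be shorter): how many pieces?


'aahhdfaeafce' has 12 characters.
Chunking with max size 3:
  Chunk 1: 'aah' (positions 0-2)
  Chunk 2: 'hdf' (positions 3-5)
  Chunk 3: 'aea' (positions 6-8)
  Chunk 4: 'fce' (positions 9-11)
Total chunks: ceil(12 / 3) = 4

4


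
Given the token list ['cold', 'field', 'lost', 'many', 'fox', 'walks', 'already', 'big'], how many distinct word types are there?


Listing all tokens and tracking unique types:
  Token 1: 'cold' -> NEW (unique so far: 1)
  Token 2: 'field' -> NEW (unique so far: 2)
  Token 3: 'lost' -> NEW (unique so far: 3)
  Token 4: 'many' -> NEW (unique so far: 4)
  Token 5: 'fox' -> NEW (unique so far: 5)
  Token 6: 'walks' -> NEW (unique so far: 6)
  Token 7: 'already' -> NEW (unique so far: 7)
  Token 8: 'big' -> NEW (unique so far: 8)
Unique types: ('already', 'big', 'cold', 'field', 'fox', 'lost', 'many', 'walks')
Vocabulary size: 8

8


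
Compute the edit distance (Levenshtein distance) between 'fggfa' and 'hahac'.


Building DP table for s1='fggfa' (len 5) and s2='hahac' (len 5):
       h  a  h  a  c
    0  1  2  3  4  5
  f 1  1  2  3  4  5
  g 2  2  2  3  4  5
  g 3  3  3  3  4  5
  f 4  4  4  4  4  5
  a 5  5  4  5  4  5
Edit distance = dp[5][5] = 5

5


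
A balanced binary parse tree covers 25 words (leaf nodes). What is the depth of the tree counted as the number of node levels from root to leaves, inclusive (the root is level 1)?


In a balanced binary tree with n leaves the deepest leaf is ceil(log2(n)) edges below the root,
so counting node levels inclusive of root and leaves gives ceil(log2(n)) + 1 levels.
log2(25) = 4.6439
ceil(4.6439) = 5
levels = 5 + 1 = 6

6


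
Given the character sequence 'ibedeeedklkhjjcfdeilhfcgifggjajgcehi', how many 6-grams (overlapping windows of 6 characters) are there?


String 'ibedeeedklkhjjcfdeilhfcgifggjajgcehi' has length L = 36.
Number of overlapping n-grams = L - n + 1
Substituting: 36 - 6 + 1 = 31

31


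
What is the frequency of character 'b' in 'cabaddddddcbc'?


Scanning 'cabaddddddcbc' for 'b':
  Position 2: 'b' -> MATCH (count: 1)
  Position 11: 'b' -> MATCH (count: 2)
Total occurrences of 'b': 2

2


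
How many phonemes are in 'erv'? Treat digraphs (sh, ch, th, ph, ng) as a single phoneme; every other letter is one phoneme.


Parsing 'erv' greedily, digraphs first:
  'e' -> vowel phoneme (phonemes so far: 1)
  'r' -> consonant phoneme (phonemes so far: 2)
  'v' -> consonant phoneme (phonemes so far: 3)
Total phonemes: 3

3


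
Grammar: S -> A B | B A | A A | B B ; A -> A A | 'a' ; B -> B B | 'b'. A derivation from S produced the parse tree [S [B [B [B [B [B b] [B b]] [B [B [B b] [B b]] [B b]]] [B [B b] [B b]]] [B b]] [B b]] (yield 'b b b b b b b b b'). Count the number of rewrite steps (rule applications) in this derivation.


Every bracketed nonterminal node [X ...] in the tree is produced by exactly one rule application.
Reading the tree off as a leftmost derivation:
  Step 1: S  =>  B B   (applied S -> B B)
  Step 2: B B  =>  B B B   (applied B -> B B)
  Step 3: B B B  =>  B B B B   (applied B -> B B)
  Step 4: B B B B  =>  B B B B B   (applied B -> B B)
  Step 5: B B B B B  =>  B B B B B B   (applied B -> B B)
  Step 6: B B B B B B  =>  b B B B B B   (applied B -> b)
  Step 7: b B B B B B  =>  b b B B B B   (applied B -> b)
  Step 8: b b B B B B  =>  b b B B B B B   (applied B -> B B)
  Step 9: b b B B B B B  =>  b b B B B B B B   (applied B -> B B)
  Step 10: b b B B B B B B  =>  b b b B B B B B   (applied B -> b)
  Step 11: b b b B B B B B  =>  b b b b B B B B   (applied B -> b)
  Step 12: b b b b B B B B  =>  b b b b b B B B   (applied B -> b)
  Step 13: b b b b b B B B  =>  b b b b b B B B B   (applied B -> B B)
  Step 14: b b b b b B B B B  =>  b b b b b b B B B   (applied B -> b)
  Step 15: b b b b b b B B B  =>  b b b b b b b B B   (applied B -> b)
  Step 16: b b b b b b b B B  =>  b b b b b b b b B   (applied B -> b)
  Step 17: b b b b b b b b B  =>  b b b b b b b b b   (applied B -> b)
Final yield: b b b b b b b b b
Total rewrite steps: 17

17


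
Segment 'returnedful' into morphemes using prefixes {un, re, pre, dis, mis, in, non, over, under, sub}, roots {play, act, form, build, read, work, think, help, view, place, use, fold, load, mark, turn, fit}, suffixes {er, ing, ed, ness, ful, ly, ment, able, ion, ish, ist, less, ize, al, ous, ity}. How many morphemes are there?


Segmenting 'returnedful' against the inventory:
  're' -> prefix (morpheme 1)
  'turn' -> root (morpheme 2)
  'ed' -> suffix (morpheme 3)
  'ful' -> suffix (morpheme 4)
Total morphemes: 4

4


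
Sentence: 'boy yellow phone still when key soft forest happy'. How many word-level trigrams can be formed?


Word trigrams from [9] words:
  Trigram 1: (boy yellow phone)
  Trigram 2: (yellow phone still)
  Trigram 3: (phone still when)
  Trigram 4: (still when key)
  Trigram 5: (when key soft)
  Trigram 6: (key soft forest)
  Trigram 7: (soft forest happy)
Total word trigrams: 9 - 2 = 7

7


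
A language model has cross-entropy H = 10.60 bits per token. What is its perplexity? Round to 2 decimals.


Perplexity formula: PP = 2^H
H = 10.60
PP = 2^10.60
Decompose: 2^10.60 = 2^10 * 2^0.60
2^10 = 1024, 2^0.60 ~ 1.5157166
PP ~ 1024 * 1.5157166 = 1552.0937984
Rounded to 2 decimals: 1552.09

1552.09


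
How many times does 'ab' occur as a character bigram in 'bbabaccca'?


Scanning 'bbabaccca' for bigram 'ab':
  Position 0: 'bb' -> no
  Position 1: 'ba' -> no
  Position 2: 'ab' -> MATCH
  Position 3: 'ba' -> no
  Position 4: 'ac' -> no
  Position 5: 'cc' -> no
  Position 6: 'cc' -> no
  Position 7: 'ca' -> no
Total matches: 1

1


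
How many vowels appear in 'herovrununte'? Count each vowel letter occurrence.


Scanning each character of 'herovrununte':
  Position 1: 'h' -> consonant (running count: 0)
  Position 2: 'e' -> vowel (running count: 1)
  Position 3: 'r' -> consonant (running count: 1)
  Position 4: 'o' -> vowel (running count: 2)
  Position 5: 'v' -> consonant (running count: 2)
  Position 6: 'r' -> consonant (running count: 2)
  Position 7: 'u' -> vowel (running count: 3)
  Position 8: 'n' -> consonant (running count: 3)
  Position 9: 'u' -> vowel (running count: 4)
  Position 10: 'n' -> consonant (running count: 4)
  Position 11: 't' -> consonant (running count: 4)
  Position 12: 'e' -> vowel (running count: 5)
Total vowels: 5

5


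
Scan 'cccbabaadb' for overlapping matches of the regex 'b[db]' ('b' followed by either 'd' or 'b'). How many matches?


Pattern: b[db] means 'b' followed by either 'd' or 'b'.
Scanning 'cccbabaadb' position-by-position:
  Pos 0: window 'cc' -> no
  Pos 1: window 'cc' -> no
  Pos 2: window 'cb' -> no
  Pos 3: window 'ba' -> no
  Pos 4: window 'ab' -> no
  Pos 5: window 'ba' -> no
  Pos 6: window 'aa' -> no
  Pos 7: window 'ad' -> no
  Pos 8: window 'db' -> no
  Pos 9: window 'b' -> no
Total matches: 0

0


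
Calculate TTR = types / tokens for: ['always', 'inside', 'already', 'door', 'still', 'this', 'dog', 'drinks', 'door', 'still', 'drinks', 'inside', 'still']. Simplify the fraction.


Tokens: 13
Unique types: ('already', 'always', 'dog', 'door', 'drinks', 'inside', 'still', 'this') = 8
TTR = 8/13
Already in lowest terms.

8/13


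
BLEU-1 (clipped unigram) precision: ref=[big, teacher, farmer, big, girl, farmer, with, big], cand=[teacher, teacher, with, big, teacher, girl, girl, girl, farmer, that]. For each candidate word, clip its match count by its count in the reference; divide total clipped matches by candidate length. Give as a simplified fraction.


Reference word counts: {'big': 3, 'farmer': 2, 'girl': 1, 'teacher': 1, 'with': 1}
Checking each candidate word (with clipping):
  'teacher' -> in reference (ref count 1, used 1/1) -> match (matches: 1)
  'teacher' -> ref count 1 already used up (1/1) -> clipped, no match (matches: 1)
  'with' -> in reference (ref count 1, used 1/1) -> match (matches: 2)
  'big' -> in reference (ref count 3, used 1/3) -> match (matches: 3)
  'teacher' -> ref count 1 already used up (1/1) -> clipped, no match (matches: 3)
  'girl' -> in reference (ref count 1, used 1/1) -> match (matches: 4)
  'girl' -> ref count 1 already used up (1/1) -> clipped, no match (matches: 4)
  'girl' -> ref count 1 already used up (1/1) -> clipped, no match (matches: 4)
  'farmer' -> in reference (ref count 2, used 1/2) -> match (matches: 5)
  'that' -> not in reference -> no match (matches: 5)
Clipped matches: 5, Candidate length: 10
Precision = 5/10 = 1/2

1/2


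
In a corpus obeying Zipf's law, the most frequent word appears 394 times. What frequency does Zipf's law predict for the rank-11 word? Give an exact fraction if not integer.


Zipf's law: freq(rank) = f1 / rank
f1 = 394, rank = 11
freq = 394 / 11
GCD(394, 11) = 1
Simplified: 394/11

394/11


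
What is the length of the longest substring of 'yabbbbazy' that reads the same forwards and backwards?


Scanning 'yabbbbazy' for palindromic substrings.
Substring at positions 1-6: 'abbbba'.
Check: reverse('abbbba') = 'abbbba' -> palindrome confirmed.
Neighbouring characters ('y' / 'z') break symmetry, so it cannot extend further.
No longer palindromic substring exists; longest length = 6

6


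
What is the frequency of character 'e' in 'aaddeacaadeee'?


Scanning 'aaddeacaadeee' for 'e':
  Position 4: 'e' -> MATCH (count: 1)
  Position 10: 'e' -> MATCH (count: 2)
  Position 11: 'e' -> MATCH (count: 3)
  Position 12: 'e' -> MATCH (count: 4)
Total occurrences of 'e': 4

4


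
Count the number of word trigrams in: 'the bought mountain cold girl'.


Word trigrams from [5] words:
  Trigram 1: (the bought mountain)
  Trigram 2: (bought mountain cold)
  Trigram 3: (mountain cold girl)
Total word trigrams: 5 - 2 = 3

3


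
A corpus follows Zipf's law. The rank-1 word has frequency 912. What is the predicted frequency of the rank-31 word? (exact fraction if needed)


Zipf's law: freq(rank) = f1 / rank
f1 = 912, rank = 31
freq = 912 / 31
GCD(912, 31) = 1
Simplified: 912/31

912/31


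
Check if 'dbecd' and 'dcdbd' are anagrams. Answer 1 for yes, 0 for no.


Sort characters of 'dbecd': 'bcdde'
Sort characters of 'dcdbd': 'bcddd'
Sorted forms differ -> they are NOT anagrams
Result: 0

0


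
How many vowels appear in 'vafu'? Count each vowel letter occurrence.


Scanning each character of 'vafu':
  Position 1: 'v' -> consonant (running count: 0)
  Position 2: 'a' -> vowel (running count: 1)
  Position 3: 'f' -> consonant (running count: 1)
  Position 4: 'u' -> vowel (running count: 2)
Total vowels: 2

2


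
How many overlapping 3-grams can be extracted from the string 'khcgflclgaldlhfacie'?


String 'khcgflclgaldlhfacie' has length L = 19.
Number of overlapping n-grams = L - n + 1
Substituting: 19 - 3 + 1 = 17

17


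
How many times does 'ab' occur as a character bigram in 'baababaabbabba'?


Scanning 'baababaabbabba' for bigram 'ab':
  Position 0: 'ba' -> no
  Position 1: 'aa' -> no
  Position 2: 'ab' -> MATCH
  Position 3: 'ba' -> no
  Position 4: 'ab' -> MATCH
  Position 5: 'ba' -> no
  Position 6: 'aa' -> no
  Position 7: 'ab' -> MATCH
  Position 8: 'bb' -> no
  Position 9: 'ba' -> no
  Position 10: 'ab' -> MATCH
  Position 11: 'bb' -> no
  Position 12: 'ba' -> no
Total matches: 4

4


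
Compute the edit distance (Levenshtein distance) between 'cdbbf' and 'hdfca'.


Building DP table for s1='cdbbf' (len 5) and s2='hdfca' (len 5):
       h  d  f  c  a
    0  1  2  3  4  5
  c 1  1  2  3  3  4
  d 2  2  1  2  3  4
  b 3  3  2  2  3  4
  b 4  4  3  3  3  4
  f 5  5  4  3  4  4
Edit distance = dp[5][5] = 4

4


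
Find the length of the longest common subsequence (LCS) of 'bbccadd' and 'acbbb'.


DP table for LCS of 'bbccadd' and 'acbbb':
       a  c  b  b  b
    0  0  0  0  0  0
  b 0  0  0  1  1  1
  b 0  0  0  1  2  2
  c 0  0  1  1  2  2
  c 0  0  1  1  2  2
  a 0  1  1  1  2  2
  d 0  1  1  1  2  2
  d 0  1  1  1  2  2
LCS: 'bb'
LCS length = 2

2


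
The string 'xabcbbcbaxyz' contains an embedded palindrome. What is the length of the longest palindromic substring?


Scanning 'xabcbbcbaxyz' for palindromic substrings.
Substring at positions 0-9: 'xabcbbcbax'.
Check: reverse('xabcbbcbax') = 'xabcbbcbax' -> palindrome confirmed.
Neighbouring characters ('-' / 'y') break symmetry, so it cannot extend further.
No longer palindromic substring exists; longest length = 10

10


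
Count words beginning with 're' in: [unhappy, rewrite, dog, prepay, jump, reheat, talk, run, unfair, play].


Checking each word for prefix 're':
  'unhappy' -> no (count: 0)
  'rewrite' -> YES, starts with 're' (count: 1)
  'dog' -> no (count: 1)
  'prepay' -> no (count: 1)
  'jump' -> no (count: 1)
  'reheat' -> YES, starts with 're' (count: 2)
  'talk' -> no (count: 2)
  'run' -> no (count: 2)
  'unfair' -> no (count: 2)
  'play' -> no (count: 2)
Total with prefix 're': 2

2


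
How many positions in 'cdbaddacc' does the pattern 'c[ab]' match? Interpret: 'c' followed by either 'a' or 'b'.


Pattern: c[ab] means 'c' followed by either 'a' or 'b'.
Scanning 'cdbaddacc' position-by-position:
  Pos 0: window 'cd' -> no
  Pos 1: window 'db' -> no
  Pos 2: window 'ba' -> no
  Pos 3: window 'ad' -> no
  Pos 4: window 'dd' -> no
  Pos 5: window 'da' -> no
  Pos 6: window 'ac' -> no
  Pos 7: window 'cc' -> no
  Pos 8: window 'c' -> no
Total matches: 0

0


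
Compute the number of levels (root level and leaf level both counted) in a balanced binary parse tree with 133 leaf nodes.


In a balanced binary tree with n leaves the deepest leaf is ceil(log2(n)) edges below the root,
so counting node levels inclusive of root and leaves gives ceil(log2(n)) + 1 levels.
log2(133) = 7.0553
ceil(7.0553) = 8
levels = 8 + 1 = 9

9


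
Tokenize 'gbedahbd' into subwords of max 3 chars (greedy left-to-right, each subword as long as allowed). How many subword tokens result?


'gbedahbd' has 8 characters.
Chunking with max size 3:
  Chunk 1: 'gbe' (positions 0-2)
  Chunk 2: 'dah' (positions 3-5)
  Chunk 3: 'bd' (positions 6-7)
Total chunks: ceil(8 / 3) = 3

3


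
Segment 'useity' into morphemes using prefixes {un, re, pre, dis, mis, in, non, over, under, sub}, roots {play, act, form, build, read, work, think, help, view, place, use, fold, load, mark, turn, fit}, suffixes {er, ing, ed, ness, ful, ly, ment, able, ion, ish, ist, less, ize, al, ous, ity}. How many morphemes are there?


Segmenting 'useity' against the inventory:
  'use' -> root (morpheme 1)
  'ity' -> suffix (morpheme 2)
Total morphemes: 2

2


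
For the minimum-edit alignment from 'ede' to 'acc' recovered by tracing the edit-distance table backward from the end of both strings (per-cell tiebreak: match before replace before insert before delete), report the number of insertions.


Edit distance = 3. Backtracking from cell (3, 3) with preference match > replace > insert > delete,
then listing the resulting alignment 'ede' -> 'acc' left to right:
  Step 1: replace e->a
  Step 2: replace d->c
  Step 3: replace e->c
Total insertions: 0

0


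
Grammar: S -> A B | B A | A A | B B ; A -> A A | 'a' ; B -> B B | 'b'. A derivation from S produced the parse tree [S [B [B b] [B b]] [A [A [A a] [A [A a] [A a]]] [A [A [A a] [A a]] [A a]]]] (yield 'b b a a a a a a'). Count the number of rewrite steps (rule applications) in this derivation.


Every bracketed nonterminal node [X ...] in the tree is produced by exactly one rule application.
Reading the tree off as a leftmost derivation:
  Step 1: S  =>  B A   (applied S -> B A)
  Step 2: B A  =>  B B A   (applied B -> B B)
  Step 3: B B A  =>  b B A   (applied B -> b)
  Step 4: b B A  =>  b b A   (applied B -> b)
  Step 5: b b A  =>  b b A A   (applied A -> A A)
  Step 6: b b A A  =>  b b A A A   (applied A -> A A)
  Step 7: b b A A A  =>  b b a A A   (applied A -> a)
  Step 8: b b a A A  =>  b b a A A A   (applied A -> A A)
  Step 9: b b a A A A  =>  b b a a A A   (applied A -> a)
  Step 10: b b a a A A  =>  b b a a a A   (applied A -> a)
  Step 11: b b a a a A  =>  b b a a a A A   (applied A -> A A)
  Step 12: b b a a a A A  =>  b b a a a A A A   (applied A -> A A)
  Step 13: b b a a a A A A  =>  b b a a a a A A   (applied A -> a)
  Step 14: b b a a a a A A  =>  b b a a a a a A   (applied A -> a)
  Step 15: b b a a a a a A  =>  b b a a a a a a   (applied A -> a)
Final yield: b b a a a a a a
Total rewrite steps: 15

15


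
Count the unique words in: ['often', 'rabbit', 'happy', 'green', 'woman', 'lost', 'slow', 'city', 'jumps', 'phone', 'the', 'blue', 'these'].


Listing all tokens and tracking unique types:
  Token 1: 'often' -> NEW (unique so far: 1)
  Token 2: 'rabbit' -> NEW (unique so far: 2)
  Token 3: 'happy' -> NEW (unique so far: 3)
  Token 4: 'green' -> NEW (unique so far: 4)
  Token 5: 'woman' -> NEW (unique so far: 5)
  Token 6: 'lost' -> NEW (unique so far: 6)
  Token 7: 'slow' -> NEW (unique so far: 7)
  Token 8: 'city' -> NEW (unique so far: 8)
  Token 9: 'jumps' -> NEW (unique so far: 9)
  Token 10: 'phone' -> NEW (unique so far: 10)
  Token 11: 'the' -> NEW (unique so far: 11)
  Token 12: 'blue' -> NEW (unique so far: 12)
  Token 13: 'these' -> NEW (unique so far: 13)
Unique types: ('blue', 'city', 'green', 'happy', 'jumps', 'lost', 'often', 'phone', 'rabbit', 'slow', 'the', 'these', 'woman')
Vocabulary size: 13

13


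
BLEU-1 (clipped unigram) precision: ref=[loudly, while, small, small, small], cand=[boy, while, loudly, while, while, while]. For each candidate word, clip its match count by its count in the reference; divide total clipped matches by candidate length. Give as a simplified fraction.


Reference word counts: {'loudly': 1, 'small': 3, 'while': 1}
Checking each candidate word (with clipping):
  'boy' -> not in reference -> no match (matches: 0)
  'while' -> in reference (ref count 1, used 1/1) -> match (matches: 1)
  'loudly' -> in reference (ref count 1, used 1/1) -> match (matches: 2)
  'while' -> ref count 1 already used up (1/1) -> clipped, no match (matches: 2)
  'while' -> ref count 1 already used up (1/1) -> clipped, no match (matches: 2)
  'while' -> ref count 1 already used up (1/1) -> clipped, no match (matches: 2)
Clipped matches: 2, Candidate length: 6
Precision = 2/6 = 1/3

1/3


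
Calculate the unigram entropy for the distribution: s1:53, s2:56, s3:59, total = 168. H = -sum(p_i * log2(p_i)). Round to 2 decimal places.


Computing entropy H = -sum(p_i * log2(p_i)):
  s1: p = 53/168 = 0.3155, -p*log2(p) = 0.5251
  s2: p = 56/168 = 0.3333, -p*log2(p) = 0.5283
  s3: p = 59/168 = 0.3512, -p*log2(p) = 0.5302
H = sum of terms = 1.5836
Rounded to 2 decimals: 1.58

1.58


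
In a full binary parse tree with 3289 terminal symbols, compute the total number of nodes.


Leaf nodes (terminals): 3289
Internal nodes = n - 1 = 3289 - 1 = 3288
Total = leaves + internal = 3289 + 3288 = 6577

6577


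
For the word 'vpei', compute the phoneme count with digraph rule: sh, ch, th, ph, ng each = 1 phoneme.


Parsing 'vpei' greedily, digraphs first:
  'v' -> consonant phoneme (phonemes so far: 1)
  'p' -> consonant phoneme (phonemes so far: 2)
  'e' -> vowel phoneme (phonemes so far: 3)
  'i' -> vowel phoneme (phonemes so far: 4)
Total phonemes: 4

4


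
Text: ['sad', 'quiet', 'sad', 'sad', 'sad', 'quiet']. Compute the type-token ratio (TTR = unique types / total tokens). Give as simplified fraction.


Tokens: 6
Unique types: ('quiet', 'sad') = 2
TTR = 2/6
Simplify: divide both by 2 -> 1/3
TTR = 1/3

1/3


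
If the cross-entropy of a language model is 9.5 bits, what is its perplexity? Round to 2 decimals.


Perplexity formula: PP = 2^H
H = 9.5
PP = 2^9.5
Decompose: 2^9.5 = 2^9 * 2^0.5 = 2^9 * sqrt(2)
2^9 = 512, sqrt(2) ~ 1.4142136
PP ~ 512 * 1.4142136 = 724.0773632
Rounded to 2 decimals: 724.08

724.08


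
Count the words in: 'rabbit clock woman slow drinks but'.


Counting words by splitting on spaces:
  Word 1: 'rabbit'
  Word 2: 'clock'
  Word 3: 'woman'
  Word 4: 'slow'
  Word 5: 'drinks'
  Word 6: 'but'
Total words: 6

6


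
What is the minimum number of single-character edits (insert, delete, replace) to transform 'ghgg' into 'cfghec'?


Building DP table for s1='ghgg' (len 4) and s2='cfghec' (len 6):
       c  f  g  h  e  c
    0  1  2  3  4  5  6
  g 1  1  2  2  3  4  5
  h 2  2  2  3  2  3  4
  g 3  3  3  2  3  3  4
  g 4  4  4  3  3  4  4
Edit distance = dp[4][6] = 4

4


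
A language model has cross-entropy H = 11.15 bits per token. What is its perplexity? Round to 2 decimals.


Perplexity formula: PP = 2^H
H = 11.15
PP = 2^11.15
Decompose: 2^11.15 = 2^11 * 2^0.15
2^11 = 2048, 2^0.15 ~ 1.1095695
PP ~ 2048 * 1.1095695 = 2272.3983360
Rounded to 2 decimals: 2272.40

2272.40


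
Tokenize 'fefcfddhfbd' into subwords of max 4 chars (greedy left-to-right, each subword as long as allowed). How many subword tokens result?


'fefcfddhfbd' has 11 characters.
Chunking with max size 4:
  Chunk 1: 'fefc' (positions 0-3)
  Chunk 2: 'fddh' (positions 4-7)
  Chunk 3: 'fbd' (positions 8-10)
Total chunks: ceil(11 / 4) = 3

3


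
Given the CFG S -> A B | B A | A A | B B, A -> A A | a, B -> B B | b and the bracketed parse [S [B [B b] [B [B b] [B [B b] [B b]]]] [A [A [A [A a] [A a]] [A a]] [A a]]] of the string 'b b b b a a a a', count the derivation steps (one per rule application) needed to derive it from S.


Every bracketed nonterminal node [X ...] in the tree is produced by exactly one rule application.
Reading the tree off as a leftmost derivation:
  Step 1: S  =>  B A   (applied S -> B A)
  Step 2: B A  =>  B B A   (applied B -> B B)
  Step 3: B B A  =>  b B A   (applied B -> b)
  Step 4: b B A  =>  b B B A   (applied B -> B B)
  Step 5: b B B A  =>  b b B A   (applied B -> b)
  Step 6: b b B A  =>  b b B B A   (applied B -> B B)
  Step 7: b b B B A  =>  b b b B A   (applied B -> b)
  Step 8: b b b B A  =>  b b b b A   (applied B -> b)
  Step 9: b b b b A  =>  b b b b A A   (applied A -> A A)
  Step 10: b b b b A A  =>  b b b b A A A   (applied A -> A A)
  Step 11: b b b b A A A  =>  b b b b A A A A   (applied A -> A A)
  Step 12: b b b b A A A A  =>  b b b b a A A A   (applied A -> a)
  Step 13: b b b b a A A A  =>  b b b b a a A A   (applied A -> a)
  Step 14: b b b b a a A A  =>  b b b b a a a A   (applied A -> a)
  Step 15: b b b b a a a A  =>  b b b b a a a a   (applied A -> a)
Final yield: b b b b a a a a
Total rewrite steps: 15

15


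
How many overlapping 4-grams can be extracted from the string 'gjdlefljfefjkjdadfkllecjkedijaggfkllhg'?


String 'gjdlefljfefjkjdadfkllecjkedijaggfkllhg' has length L = 38.
Number of overlapping n-grams = L - n + 1
Substituting: 38 - 4 + 1 = 35

35


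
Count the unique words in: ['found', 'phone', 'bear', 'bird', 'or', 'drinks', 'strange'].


Listing all tokens and tracking unique types:
  Token 1: 'found' -> NEW (unique so far: 1)
  Token 2: 'phone' -> NEW (unique so far: 2)
  Token 3: 'bear' -> NEW (unique so far: 3)
  Token 4: 'bird' -> NEW (unique so far: 4)
  Token 5: 'or' -> NEW (unique so far: 5)
  Token 6: 'drinks' -> NEW (unique so far: 6)
  Token 7: 'strange' -> NEW (unique so far: 7)
Unique types: ('bear', 'bird', 'drinks', 'found', 'or', 'phone', 'strange')
Vocabulary size: 7

7


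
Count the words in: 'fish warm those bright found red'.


Counting words by splitting on spaces:
  Word 1: 'fish'
  Word 2: 'warm'
  Word 3: 'those'
  Word 4: 'bright'
  Word 5: 'found'
  Word 6: 'red'
Total words: 6

6


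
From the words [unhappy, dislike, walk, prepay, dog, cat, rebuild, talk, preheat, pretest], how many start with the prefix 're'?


Checking each word for prefix 're':
  'unhappy' -> no (count: 0)
  'dislike' -> no (count: 0)
  'walk' -> no (count: 0)
  'prepay' -> no (count: 0)
  'dog' -> no (count: 0)
  'cat' -> no (count: 0)
  'rebuild' -> YES, starts with 're' (count: 1)
  'talk' -> no (count: 1)
  'preheat' -> no (count: 1)
  'pretest' -> no (count: 1)
Total with prefix 're': 1

1


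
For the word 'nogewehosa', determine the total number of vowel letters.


Scanning each character of 'nogewehosa':
  Position 1: 'n' -> consonant (running count: 0)
  Position 2: 'o' -> vowel (running count: 1)
  Position 3: 'g' -> consonant (running count: 1)
  Position 4: 'e' -> vowel (running count: 2)
  Position 5: 'w' -> consonant (running count: 2)
  Position 6: 'e' -> vowel (running count: 3)
  Position 7: 'h' -> consonant (running count: 3)
  Position 8: 'o' -> vowel (running count: 4)
  Position 9: 's' -> consonant (running count: 4)
  Position 10: 'a' -> vowel (running count: 5)
Total vowels: 5

5


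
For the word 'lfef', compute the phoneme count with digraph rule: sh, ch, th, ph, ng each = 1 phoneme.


Parsing 'lfef' greedily, digraphs first:
  'l' -> consonant phoneme (phonemes so far: 1)
  'f' -> consonant phoneme (phonemes so far: 2)
  'e' -> vowel phoneme (phonemes so far: 3)
  'f' -> consonant phoneme (phonemes so far: 4)
Total phonemes: 4

4


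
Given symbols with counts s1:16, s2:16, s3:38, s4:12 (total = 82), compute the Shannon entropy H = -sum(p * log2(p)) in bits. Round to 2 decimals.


Computing entropy H = -sum(p_i * log2(p_i)):
  s1: p = 16/82 = 0.1951, -p*log2(p) = 0.4600
  s2: p = 16/82 = 0.1951, -p*log2(p) = 0.4600
  s3: p = 38/82 = 0.4634, -p*log2(p) = 0.5142
  s4: p = 12/82 = 0.1463, -p*log2(p) = 0.4057
H = sum of terms = 1.8399
Rounded to 2 decimals: 1.84

1.84


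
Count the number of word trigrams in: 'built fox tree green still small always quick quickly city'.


Word trigrams from [10] words:
  Trigram 1: (built fox tree)
  Trigram 2: (fox tree green)
  Trigram 3: (tree green still)
  Trigram 4: (green still small)
  Trigram 5: (still small always)
  Trigram 6: (small always quick)
  Trigram 7: (always quick quickly)
  Trigram 8: (quick quickly city)
Total word trigrams: 10 - 2 = 8

8


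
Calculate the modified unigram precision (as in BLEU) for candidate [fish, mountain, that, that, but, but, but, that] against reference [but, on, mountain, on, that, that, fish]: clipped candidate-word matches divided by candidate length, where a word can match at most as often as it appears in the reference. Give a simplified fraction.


Reference word counts: {'but': 1, 'fish': 1, 'mountain': 1, 'on': 2, 'that': 2}
Checking each candidate word (with clipping):
  'fish' -> in reference (ref count 1, used 1/1) -> match (matches: 1)
  'mountain' -> in reference (ref count 1, used 1/1) -> match (matches: 2)
  'that' -> in reference (ref count 2, used 1/2) -> match (matches: 3)
  'that' -> in reference (ref count 2, used 2/2) -> match (matches: 4)
  'but' -> in reference (ref count 1, used 1/1) -> match (matches: 5)
  'but' -> ref count 1 already used up (1/1) -> clipped, no match (matches: 5)
  'but' -> ref count 1 already used up (1/1) -> clipped, no match (matches: 5)
  'that' -> ref count 2 already used up (2/2) -> clipped, no match (matches: 5)
Clipped matches: 5, Candidate length: 8
Precision = 5/8

5/8


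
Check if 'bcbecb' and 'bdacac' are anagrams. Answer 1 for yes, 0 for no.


Sort characters of 'bcbecb': 'bbbcce'
Sort characters of 'bdacac': 'aabccd'
Sorted forms differ -> they are NOT anagrams
Result: 0

0


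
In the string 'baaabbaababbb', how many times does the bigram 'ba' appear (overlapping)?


Scanning 'baaabbaababbb' for bigram 'ba':
  Position 0: 'ba' -> MATCH
  Position 1: 'aa' -> no
  Position 2: 'aa' -> no
  Position 3: 'ab' -> no
  Position 4: 'bb' -> no
  Position 5: 'ba' -> MATCH
  Position 6: 'aa' -> no
  Position 7: 'ab' -> no
  Position 8: 'ba' -> MATCH
  Position 9: 'ab' -> no
  Position 10: 'bb' -> no
  Position 11: 'bb' -> no
Total matches: 3

3


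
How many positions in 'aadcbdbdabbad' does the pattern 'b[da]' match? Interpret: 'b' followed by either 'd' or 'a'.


Pattern: b[da] means 'b' followed by either 'd' or 'a'.
Scanning 'aadcbdbdabbad' position-by-position:
  Pos 0: window 'aa' -> no
  Pos 1: window 'ad' -> no
  Pos 2: window 'dc' -> no
  Pos 3: window 'cb' -> no
  Pos 4: window 'bd' -> MATCH
  Pos 5: window 'db' -> no
  Pos 6: window 'bd' -> MATCH
  Pos 7: window 'da' -> no
  Pos 8: window 'ab' -> no
  Pos 9: window 'bb' -> no
  Pos 10: window 'ba' -> MATCH
  Pos 11: window 'ad' -> no
  Pos 12: window 'd' -> no
Total matches: 3

3


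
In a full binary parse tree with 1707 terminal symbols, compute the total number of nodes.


Leaf nodes (terminals): 1707
Internal nodes = n - 1 = 1707 - 1 = 1706
Total = leaves + internal = 1707 + 1706 = 3413

3413


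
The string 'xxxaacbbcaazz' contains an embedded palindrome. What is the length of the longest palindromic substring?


Scanning 'xxxaacbbcaazz' for palindromic substrings.
Substring at positions 3-10: 'aacbbcaa'.
Check: reverse('aacbbcaa') = 'aacbbcaa' -> palindrome confirmed.
Neighbouring characters ('x' / 'z') break symmetry, so it cannot extend further.
No longer palindromic substring exists; longest length = 8

8


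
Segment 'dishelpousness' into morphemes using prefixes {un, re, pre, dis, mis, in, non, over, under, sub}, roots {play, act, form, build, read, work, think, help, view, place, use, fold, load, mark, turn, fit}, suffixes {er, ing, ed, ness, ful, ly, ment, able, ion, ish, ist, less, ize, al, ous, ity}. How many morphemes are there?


Segmenting 'dishelpousness' against the inventory:
  'dis' -> prefix (morpheme 1)
  'help' -> root (morpheme 2)
  'ous' -> suffix (morpheme 3)
  'ness' -> suffix (morpheme 4)
Total morphemes: 4

4


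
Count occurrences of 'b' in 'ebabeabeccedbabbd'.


Scanning 'ebabeabeccedbabbd' for 'b':
  Position 1: 'b' -> MATCH (count: 1)
  Position 3: 'b' -> MATCH (count: 2)
  Position 6: 'b' -> MATCH (count: 3)
  Position 12: 'b' -> MATCH (count: 4)
  Position 14: 'b' -> MATCH (count: 5)
  Position 15: 'b' -> MATCH (count: 6)
Total occurrences of 'b': 6

6


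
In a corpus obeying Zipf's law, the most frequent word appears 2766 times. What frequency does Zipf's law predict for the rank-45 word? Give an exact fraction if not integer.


Zipf's law: freq(rank) = f1 / rank
f1 = 2766, rank = 45
freq = 2766 / 45
GCD(2766, 45) = 3
Simplified: 922/15

922/15


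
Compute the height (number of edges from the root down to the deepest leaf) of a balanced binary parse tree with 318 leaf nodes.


In a balanced binary tree with n leaves the deepest leaf is ceil(log2(n)) edges below the root.
log2(318) = 8.3129
ceil(8.3129) = 9
height (edges) = 9

9


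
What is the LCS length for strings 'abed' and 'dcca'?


DP table for LCS of 'abed' and 'dcca':
       d  c  c  a
    0  0  0  0  0
  a 0  0  0  0  1
  b 0  0  0  0  1
  e 0  0  0  0  1
  d 0  1  1  1  1
LCS: 'a'
LCS length = 1

1


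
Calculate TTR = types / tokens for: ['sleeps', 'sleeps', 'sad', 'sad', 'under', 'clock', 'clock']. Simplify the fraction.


Tokens: 7
Unique types: ('clock', 'sad', 'sleeps', 'under') = 4
TTR = 4/7
Already in lowest terms.

4/7


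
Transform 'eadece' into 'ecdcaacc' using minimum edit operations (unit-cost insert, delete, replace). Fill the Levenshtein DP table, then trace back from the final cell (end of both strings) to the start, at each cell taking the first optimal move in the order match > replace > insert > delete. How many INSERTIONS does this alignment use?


Edit distance = 5. Backtracking from cell (6, 8) with preference match > replace > insert > delete,
then listing the resulting alignment 'eadece' -> 'ecdcaacc' left to right:
  Step 1: keep 'e'
  Step 2: replace a->c
  Step 3: keep 'd'
  Step 4: insert 'c' [insertion #1]
  Step 5: insert 'a' [insertion #2]
  Step 6: replace e->a
  Step 7: keep 'c'
  Step 8: replace e->c
Total insertions: 2

2


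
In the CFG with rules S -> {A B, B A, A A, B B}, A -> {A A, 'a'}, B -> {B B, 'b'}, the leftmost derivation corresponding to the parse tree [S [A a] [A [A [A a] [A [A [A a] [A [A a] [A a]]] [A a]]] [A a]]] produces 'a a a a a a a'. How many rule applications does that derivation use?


Every bracketed nonterminal node [X ...] in the tree is produced by exactly one rule application.
Reading the tree off as a leftmost derivation:
  Step 1: S  =>  A A   (applied S -> A A)
  Step 2: A A  =>  a A   (applied A -> a)
  Step 3: a A  =>  a A A   (applied A -> A A)
  Step 4: a A A  =>  a A A A   (applied A -> A A)
  Step 5: a A A A  =>  a a A A   (applied A -> a)
  Step 6: a a A A  =>  a a A A A   (applied A -> A A)
  Step 7: a a A A A  =>  a a A A A A   (applied A -> A A)
  Step 8: a a A A A A  =>  a a a A A A   (applied A -> a)
  Step 9: a a a A A A  =>  a a a A A A A   (applied A -> A A)
  Step 10: a a a A A A A  =>  a a a a A A A   (applied A -> a)
  Step 11: a a a a A A A  =>  a a a a a A A   (applied A -> a)
  Step 12: a a a a a A A  =>  a a a a a a A   (applied A -> a)
  Step 13: a a a a a a A  =>  a a a a a a a   (applied A -> a)
Final yield: a a a a a a a
Total rewrite steps: 13

13


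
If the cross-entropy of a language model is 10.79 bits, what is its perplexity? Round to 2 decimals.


Perplexity formula: PP = 2^H
H = 10.79
PP = 2^10.79
Decompose: 2^10.79 = 2^10 * 2^0.79
2^10 = 1024, 2^0.79 ~ 1.7290745
PP ~ 1024 * 1.7290745 = 1770.5722880
Rounded to 2 decimals: 1770.57

1770.57


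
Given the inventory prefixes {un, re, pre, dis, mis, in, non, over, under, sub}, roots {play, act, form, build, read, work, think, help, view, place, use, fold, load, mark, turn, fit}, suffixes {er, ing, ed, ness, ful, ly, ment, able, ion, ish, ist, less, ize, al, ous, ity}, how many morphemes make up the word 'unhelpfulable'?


Segmenting 'unhelpfulable' against the inventory:
  'un' -> prefix (morpheme 1)
  'help' -> root (morpheme 2)
  'ful' -> suffix (morpheme 3)
  'able' -> suffix (morpheme 4)
Total morphemes: 4

4


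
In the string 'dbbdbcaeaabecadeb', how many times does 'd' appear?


Scanning 'dbbdbcaeaabecadeb' for 'd':
  Position 0: 'd' -> MATCH (count: 1)
  Position 3: 'd' -> MATCH (count: 2)
  Position 14: 'd' -> MATCH (count: 3)
Total occurrences of 'd': 3

3


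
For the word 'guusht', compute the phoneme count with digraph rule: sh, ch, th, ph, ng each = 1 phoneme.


Parsing 'guusht' greedily, digraphs first:
  'g' -> consonant phoneme (phonemes so far: 1)
  'u' -> vowel phoneme (phonemes so far: 2)
  'u' -> vowel phoneme (phonemes so far: 3)
  'sh' -> digraph (1 consonant phoneme) (phonemes so far: 4)
  't' -> consonant phoneme (phonemes so far: 5)
Total phonemes: 5

5


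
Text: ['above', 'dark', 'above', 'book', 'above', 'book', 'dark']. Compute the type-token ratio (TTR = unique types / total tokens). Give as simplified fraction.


Tokens: 7
Unique types: ('above', 'book', 'dark') = 3
TTR = 3/7
Already in lowest terms.

3/7


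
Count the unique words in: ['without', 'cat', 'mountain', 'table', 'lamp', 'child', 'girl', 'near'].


Listing all tokens and tracking unique types:
  Token 1: 'without' -> NEW (unique so far: 1)
  Token 2: 'cat' -> NEW (unique so far: 2)
  Token 3: 'mountain' -> NEW (unique so far: 3)
  Token 4: 'table' -> NEW (unique so far: 4)
  Token 5: 'lamp' -> NEW (unique so far: 5)
  Token 6: 'child' -> NEW (unique so far: 6)
  Token 7: 'girl' -> NEW (unique so far: 7)
  Token 8: 'near' -> NEW (unique so far: 8)
Unique types: ('cat', 'child', 'girl', 'lamp', 'mountain', 'near', 'table', 'without')
Vocabulary size: 8

8


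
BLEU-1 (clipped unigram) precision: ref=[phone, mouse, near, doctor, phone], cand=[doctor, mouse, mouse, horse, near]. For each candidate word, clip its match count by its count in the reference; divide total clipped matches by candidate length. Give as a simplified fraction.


Reference word counts: {'doctor': 1, 'mouse': 1, 'near': 1, 'phone': 2}
Checking each candidate word (with clipping):
  'doctor' -> in reference (ref count 1, used 1/1) -> match (matches: 1)
  'mouse' -> in reference (ref count 1, used 1/1) -> match (matches: 2)
  'mouse' -> ref count 1 already used up (1/1) -> clipped, no match (matches: 2)
  'horse' -> not in reference -> no match (matches: 2)
  'near' -> in reference (ref count 1, used 1/1) -> match (matches: 3)
Clipped matches: 3, Candidate length: 5
Precision = 3/5

3/5


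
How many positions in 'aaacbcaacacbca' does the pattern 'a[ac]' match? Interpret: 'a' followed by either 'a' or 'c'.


Pattern: a[ac] means 'a' followed by either 'a' or 'c'.
Scanning 'aaacbcaacacbca' position-by-position:
  Pos 0: window 'aa' -> MATCH
  Pos 1: window 'aa' -> MATCH
  Pos 2: window 'ac' -> MATCH
  Pos 3: window 'cb' -> no
  Pos 4: window 'bc' -> no
  Pos 5: window 'ca' -> no
  Pos 6: window 'aa' -> MATCH
  Pos 7: window 'ac' -> MATCH
  Pos 8: window 'ca' -> no
  Pos 9: window 'ac' -> MATCH
  Pos 10: window 'cb' -> no
  Pos 11: window 'bc' -> no
  Pos 12: window 'ca' -> no
  Pos 13: window 'a' -> no
Total matches: 6

6
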